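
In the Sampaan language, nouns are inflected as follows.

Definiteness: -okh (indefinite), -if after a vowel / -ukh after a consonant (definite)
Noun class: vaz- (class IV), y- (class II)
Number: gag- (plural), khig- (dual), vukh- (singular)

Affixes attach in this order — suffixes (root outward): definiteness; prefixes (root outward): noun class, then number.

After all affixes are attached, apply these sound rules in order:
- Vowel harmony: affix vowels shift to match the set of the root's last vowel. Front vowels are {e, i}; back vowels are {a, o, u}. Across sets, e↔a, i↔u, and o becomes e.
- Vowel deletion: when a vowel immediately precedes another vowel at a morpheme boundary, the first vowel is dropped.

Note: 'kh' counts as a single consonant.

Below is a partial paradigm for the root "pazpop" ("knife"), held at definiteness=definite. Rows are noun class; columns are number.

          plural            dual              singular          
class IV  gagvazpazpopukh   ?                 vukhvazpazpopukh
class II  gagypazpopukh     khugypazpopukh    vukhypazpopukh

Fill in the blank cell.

khugvazpazpopukh

Attach noun class class IV vaz- → vazpazpop.
Attach definiteness definite -ukh (after consonant 'p') → vazpazpopukh.
Attach number dual khig- → khigvazpazpopukh.
Apply vowel harmony: khigvazpazpopukh → khugvazpazpopukh.
Vowel deletion: no change.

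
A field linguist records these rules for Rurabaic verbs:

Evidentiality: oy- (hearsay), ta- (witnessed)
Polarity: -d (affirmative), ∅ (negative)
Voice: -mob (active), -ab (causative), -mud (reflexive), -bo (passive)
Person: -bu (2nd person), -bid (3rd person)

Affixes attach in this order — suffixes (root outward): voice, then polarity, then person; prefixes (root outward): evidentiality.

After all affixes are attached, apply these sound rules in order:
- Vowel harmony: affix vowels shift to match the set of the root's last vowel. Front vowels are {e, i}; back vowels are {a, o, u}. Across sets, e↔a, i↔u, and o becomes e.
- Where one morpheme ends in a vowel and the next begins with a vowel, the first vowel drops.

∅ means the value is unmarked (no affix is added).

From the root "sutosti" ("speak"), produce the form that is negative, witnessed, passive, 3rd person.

Attach voice passive -bo → sutostibo.
polarity = negative: zero marking, form stays sutostibo.
Attach evidentiality witnessed ta- → tasutostibo.
Attach person 3rd person -bid → tasutostibobid.
Apply vowel harmony: tasutostibobid → tesutostibebid.
Vowel deletion: no change.

tesutostibebid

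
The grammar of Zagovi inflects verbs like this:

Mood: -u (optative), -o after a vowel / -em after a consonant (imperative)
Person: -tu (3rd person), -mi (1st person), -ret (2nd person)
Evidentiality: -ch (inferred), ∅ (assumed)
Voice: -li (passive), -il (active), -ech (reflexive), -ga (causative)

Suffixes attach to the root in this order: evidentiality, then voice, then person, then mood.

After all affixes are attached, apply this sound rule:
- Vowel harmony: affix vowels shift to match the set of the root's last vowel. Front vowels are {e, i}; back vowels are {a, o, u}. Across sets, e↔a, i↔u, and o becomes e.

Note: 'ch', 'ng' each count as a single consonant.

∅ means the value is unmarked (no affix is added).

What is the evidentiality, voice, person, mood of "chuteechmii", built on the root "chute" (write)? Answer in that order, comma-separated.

assumed, reflexive, 1st person, optative

Segment: chute-ech-mi-u.
evidentiality: ∅ → assumed.
voice: -ech → reflexive.
person: -mi → 1st person.
mood: -u → optative.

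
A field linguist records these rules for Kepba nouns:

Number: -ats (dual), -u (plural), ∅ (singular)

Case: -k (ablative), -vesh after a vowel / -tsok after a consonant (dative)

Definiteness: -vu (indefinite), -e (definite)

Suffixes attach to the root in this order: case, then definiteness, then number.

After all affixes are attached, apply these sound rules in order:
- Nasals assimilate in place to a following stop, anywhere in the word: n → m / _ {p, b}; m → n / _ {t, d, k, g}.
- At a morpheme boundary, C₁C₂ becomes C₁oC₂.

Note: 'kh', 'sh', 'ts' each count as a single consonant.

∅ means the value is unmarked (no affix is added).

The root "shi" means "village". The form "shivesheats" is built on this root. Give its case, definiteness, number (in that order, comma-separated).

Segment: shi-vesh-e-ats.
case: -vesh/tsok → dative.
definiteness: -e → definite.
number: -ats → dual.

dative, definite, dual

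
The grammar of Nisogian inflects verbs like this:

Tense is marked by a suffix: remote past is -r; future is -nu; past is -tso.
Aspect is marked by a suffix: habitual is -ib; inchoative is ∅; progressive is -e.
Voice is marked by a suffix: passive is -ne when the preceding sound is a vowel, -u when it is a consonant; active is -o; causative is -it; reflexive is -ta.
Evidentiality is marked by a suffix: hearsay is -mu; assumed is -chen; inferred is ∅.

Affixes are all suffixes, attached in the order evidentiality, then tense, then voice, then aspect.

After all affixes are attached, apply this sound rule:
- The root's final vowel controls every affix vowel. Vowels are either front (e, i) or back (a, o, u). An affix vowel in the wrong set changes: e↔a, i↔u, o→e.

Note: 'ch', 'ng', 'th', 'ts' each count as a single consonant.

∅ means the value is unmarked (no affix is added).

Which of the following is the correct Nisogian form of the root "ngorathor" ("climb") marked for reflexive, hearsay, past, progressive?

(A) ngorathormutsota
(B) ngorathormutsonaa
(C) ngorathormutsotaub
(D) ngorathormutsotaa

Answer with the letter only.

Attach evidentiality hearsay -mu → ngorathormu.
Attach tense past -tso → ngorathormutso.
Attach voice reflexive -ta → ngorathormutsota.
Attach aspect progressive -e → ngorathormutsotae.
Apply vowel harmony: ngorathormutsotae → ngorathormutsotaa.
So the correct form is ngorathormutsotaa, option (D).
(B) ngorathormutsonaa is wrong: it uses passive instead of reflexive for voice.
(A) ngorathormutsota is wrong: it uses inchoative instead of progressive for aspect.
(C) ngorathormutsotaub is wrong: it uses habitual instead of progressive for aspect.

D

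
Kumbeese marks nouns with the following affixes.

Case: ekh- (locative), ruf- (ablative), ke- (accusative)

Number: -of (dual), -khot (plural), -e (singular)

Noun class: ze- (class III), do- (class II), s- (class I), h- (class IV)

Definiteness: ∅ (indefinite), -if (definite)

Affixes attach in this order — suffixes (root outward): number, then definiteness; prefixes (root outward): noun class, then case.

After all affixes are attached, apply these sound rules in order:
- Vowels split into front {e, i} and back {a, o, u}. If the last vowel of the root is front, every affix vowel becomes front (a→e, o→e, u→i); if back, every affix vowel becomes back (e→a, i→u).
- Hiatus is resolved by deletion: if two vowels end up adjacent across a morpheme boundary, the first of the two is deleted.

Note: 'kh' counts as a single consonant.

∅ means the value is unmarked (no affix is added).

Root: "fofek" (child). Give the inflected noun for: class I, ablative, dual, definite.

rifsfofekefif

Attach number dual -of → fofekof.
Attach definiteness definite -if → fofekofif.
Attach noun class class I s- → sfofekofif.
Attach case ablative ruf- → rufsfofekofif.
Apply vowel harmony: rufsfofekofif → rifsfofekefif.
Vowel deletion: no change.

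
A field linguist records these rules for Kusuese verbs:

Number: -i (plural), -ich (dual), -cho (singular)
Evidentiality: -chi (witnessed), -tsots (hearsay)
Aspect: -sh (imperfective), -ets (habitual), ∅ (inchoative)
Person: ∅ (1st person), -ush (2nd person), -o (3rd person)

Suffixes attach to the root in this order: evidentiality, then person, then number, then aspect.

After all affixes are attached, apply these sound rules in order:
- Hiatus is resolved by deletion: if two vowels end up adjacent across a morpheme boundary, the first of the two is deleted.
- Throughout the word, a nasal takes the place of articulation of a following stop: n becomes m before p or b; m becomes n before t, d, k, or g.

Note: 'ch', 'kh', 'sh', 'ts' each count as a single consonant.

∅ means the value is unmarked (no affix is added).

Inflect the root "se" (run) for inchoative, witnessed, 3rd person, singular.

sechocho

Attach evidentiality witnessed -chi → sechi.
Attach person 3rd person -o → sechio.
Attach number singular -cho → sechiocho.
aspect = inchoative: zero marking, form stays sechiocho.
Apply vowel deletion: sechiocho → sechocho.
Nasal assimilation: no change.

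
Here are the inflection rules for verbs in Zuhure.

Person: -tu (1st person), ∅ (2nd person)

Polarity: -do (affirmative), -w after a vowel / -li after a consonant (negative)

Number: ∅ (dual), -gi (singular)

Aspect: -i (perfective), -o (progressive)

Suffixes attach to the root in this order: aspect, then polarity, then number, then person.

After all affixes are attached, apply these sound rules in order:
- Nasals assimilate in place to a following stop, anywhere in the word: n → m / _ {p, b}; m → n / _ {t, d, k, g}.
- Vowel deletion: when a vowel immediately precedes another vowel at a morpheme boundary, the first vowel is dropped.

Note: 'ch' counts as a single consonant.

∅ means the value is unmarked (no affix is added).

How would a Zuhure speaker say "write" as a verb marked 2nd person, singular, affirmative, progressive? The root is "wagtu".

wagtodogi

Attach aspect progressive -o → wagtuo.
Attach polarity affirmative -do → wagtuodo.
Attach number singular -gi → wagtuodogi.
person = 2nd person: zero marking, form stays wagtuodogi.
Nasal assimilation: no change.
Apply vowel deletion: wagtuodogi → wagtodogi.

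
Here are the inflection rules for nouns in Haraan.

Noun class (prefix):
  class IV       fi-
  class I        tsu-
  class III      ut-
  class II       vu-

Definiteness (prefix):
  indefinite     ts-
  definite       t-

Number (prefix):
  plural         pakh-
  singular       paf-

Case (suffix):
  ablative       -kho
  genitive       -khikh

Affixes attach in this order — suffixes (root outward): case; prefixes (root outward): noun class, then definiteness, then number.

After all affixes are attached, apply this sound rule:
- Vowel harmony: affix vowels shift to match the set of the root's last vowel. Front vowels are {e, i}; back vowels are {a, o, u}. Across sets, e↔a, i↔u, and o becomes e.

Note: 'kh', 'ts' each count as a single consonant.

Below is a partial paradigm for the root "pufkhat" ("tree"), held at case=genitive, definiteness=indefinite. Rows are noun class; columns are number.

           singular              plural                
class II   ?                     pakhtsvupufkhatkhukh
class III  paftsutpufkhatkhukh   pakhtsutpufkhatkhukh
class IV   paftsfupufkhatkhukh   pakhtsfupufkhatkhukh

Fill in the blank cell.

paftsvupufkhatkhukh

Attach noun class class II vu- → vupufkhat.
Attach case genitive -khikh → vupufkhatkhikh.
Attach definiteness indefinite ts- → tsvupufkhatkhikh.
Attach number singular paf- → paftsvupufkhatkhikh.
Apply vowel harmony: paftsvupufkhatkhikh → paftsvupufkhatkhukh.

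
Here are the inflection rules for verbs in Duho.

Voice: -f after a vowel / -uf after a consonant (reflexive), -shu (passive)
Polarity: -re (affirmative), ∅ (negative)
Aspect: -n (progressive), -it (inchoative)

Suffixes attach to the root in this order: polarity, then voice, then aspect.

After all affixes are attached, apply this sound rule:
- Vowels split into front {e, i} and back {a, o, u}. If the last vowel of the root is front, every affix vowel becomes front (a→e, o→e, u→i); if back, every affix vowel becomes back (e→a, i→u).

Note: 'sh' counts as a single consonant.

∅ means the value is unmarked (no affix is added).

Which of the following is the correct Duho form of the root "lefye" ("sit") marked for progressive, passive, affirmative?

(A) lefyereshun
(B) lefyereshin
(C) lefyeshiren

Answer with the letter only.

Attach polarity affirmative -re → lefyere.
Attach voice passive -shu → lefyereshu.
Attach aspect progressive -n → lefyereshun.
Apply vowel harmony: lefyereshun → lefyereshin.
So the correct form is lefyereshin, option (B).
(A) lefyereshun is wrong: it fails to apply the sound rule(s).
(C) lefyeshiren is wrong: it has the affixes in the wrong order.

B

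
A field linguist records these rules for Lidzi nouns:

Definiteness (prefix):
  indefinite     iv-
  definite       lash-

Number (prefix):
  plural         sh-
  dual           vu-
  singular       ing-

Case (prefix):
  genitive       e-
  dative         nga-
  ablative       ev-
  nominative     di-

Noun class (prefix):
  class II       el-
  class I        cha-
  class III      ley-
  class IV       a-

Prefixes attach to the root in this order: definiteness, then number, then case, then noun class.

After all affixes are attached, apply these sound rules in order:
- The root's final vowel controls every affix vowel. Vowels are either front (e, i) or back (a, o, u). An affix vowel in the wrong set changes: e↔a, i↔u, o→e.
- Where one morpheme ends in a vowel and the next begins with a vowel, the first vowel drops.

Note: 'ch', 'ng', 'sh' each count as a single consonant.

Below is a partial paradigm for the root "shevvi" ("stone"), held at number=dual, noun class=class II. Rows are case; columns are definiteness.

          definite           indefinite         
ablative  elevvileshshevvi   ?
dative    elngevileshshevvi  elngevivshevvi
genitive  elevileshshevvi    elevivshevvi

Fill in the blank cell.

Attach definiteness indefinite iv- → ivshevvi.
Attach number dual vu- → vuivshevvi.
Attach case ablative ev- → evvuivshevvi.
Attach noun class class II el- → elevvuivshevvi.
Apply vowel harmony: elevvuivshevvi → elevviivshevvi.
Apply vowel deletion: elevviivshevvi → elevvivshevvi.

elevvivshevvi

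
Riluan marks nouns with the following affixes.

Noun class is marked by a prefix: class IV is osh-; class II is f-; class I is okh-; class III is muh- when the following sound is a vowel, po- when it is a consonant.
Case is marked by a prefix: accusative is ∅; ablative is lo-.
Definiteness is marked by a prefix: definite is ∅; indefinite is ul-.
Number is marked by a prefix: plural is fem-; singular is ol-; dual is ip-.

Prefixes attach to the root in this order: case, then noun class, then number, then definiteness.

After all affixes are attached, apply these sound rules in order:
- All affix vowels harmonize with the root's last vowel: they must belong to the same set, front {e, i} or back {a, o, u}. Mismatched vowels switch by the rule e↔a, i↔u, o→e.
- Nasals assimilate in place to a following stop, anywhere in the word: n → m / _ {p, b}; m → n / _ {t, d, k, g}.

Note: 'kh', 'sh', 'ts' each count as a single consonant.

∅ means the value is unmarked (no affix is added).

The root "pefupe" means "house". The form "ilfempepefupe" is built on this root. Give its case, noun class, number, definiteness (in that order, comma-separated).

accusative, class III, plural, indefinite

Segment: ul-fem-po-pefupe.
case: ∅ → accusative.
noun class: muh/po- → class III.
number: fem- → plural.
definiteness: ul- → indefinite.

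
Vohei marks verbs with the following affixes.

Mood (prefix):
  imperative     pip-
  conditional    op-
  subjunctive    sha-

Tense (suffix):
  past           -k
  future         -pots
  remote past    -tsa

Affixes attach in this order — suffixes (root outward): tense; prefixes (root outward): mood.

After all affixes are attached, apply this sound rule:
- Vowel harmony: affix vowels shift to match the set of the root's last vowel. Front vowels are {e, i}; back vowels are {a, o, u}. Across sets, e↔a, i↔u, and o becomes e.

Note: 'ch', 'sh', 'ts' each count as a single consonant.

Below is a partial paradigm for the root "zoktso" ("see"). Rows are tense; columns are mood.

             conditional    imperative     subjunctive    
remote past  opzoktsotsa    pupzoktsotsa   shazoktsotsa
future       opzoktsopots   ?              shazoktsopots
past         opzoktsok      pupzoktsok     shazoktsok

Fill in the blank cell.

pupzoktsopots

Attach mood imperative pip- → pipzoktso.
Attach tense future -pots → pipzoktsopots.
Apply vowel harmony: pipzoktsopots → pupzoktsopots.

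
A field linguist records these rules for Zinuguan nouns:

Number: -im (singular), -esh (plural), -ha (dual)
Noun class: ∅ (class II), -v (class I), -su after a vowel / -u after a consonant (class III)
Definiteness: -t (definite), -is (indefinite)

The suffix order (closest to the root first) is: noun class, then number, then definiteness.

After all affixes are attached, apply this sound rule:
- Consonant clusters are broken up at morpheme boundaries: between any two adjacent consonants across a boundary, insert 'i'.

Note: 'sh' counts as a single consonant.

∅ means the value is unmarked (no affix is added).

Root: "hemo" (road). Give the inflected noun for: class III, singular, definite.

hemosuimit

Attach noun class class III -su (after vowel 'o') → hemosu.
Attach number singular -im → hemosuim.
Attach definiteness definite -t → hemosuimt.
Apply epenthesis: hemosuimt → hemosuimit.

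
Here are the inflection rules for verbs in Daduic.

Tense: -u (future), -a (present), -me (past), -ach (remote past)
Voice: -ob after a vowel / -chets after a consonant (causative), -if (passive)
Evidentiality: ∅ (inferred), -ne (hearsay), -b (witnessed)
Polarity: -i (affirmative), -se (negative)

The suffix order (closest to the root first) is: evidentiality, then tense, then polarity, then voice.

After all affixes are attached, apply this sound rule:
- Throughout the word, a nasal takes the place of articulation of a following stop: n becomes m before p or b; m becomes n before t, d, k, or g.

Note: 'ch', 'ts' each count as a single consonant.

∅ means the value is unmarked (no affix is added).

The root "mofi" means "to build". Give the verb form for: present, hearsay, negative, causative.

Attach evidentiality hearsay -ne → mofine.
Attach tense present -a → mofinea.
Attach polarity negative -se → mofinease.
Attach voice causative -ob (after vowel 'e') → mofineaseob.
Nasal assimilation: no change.

mofineaseob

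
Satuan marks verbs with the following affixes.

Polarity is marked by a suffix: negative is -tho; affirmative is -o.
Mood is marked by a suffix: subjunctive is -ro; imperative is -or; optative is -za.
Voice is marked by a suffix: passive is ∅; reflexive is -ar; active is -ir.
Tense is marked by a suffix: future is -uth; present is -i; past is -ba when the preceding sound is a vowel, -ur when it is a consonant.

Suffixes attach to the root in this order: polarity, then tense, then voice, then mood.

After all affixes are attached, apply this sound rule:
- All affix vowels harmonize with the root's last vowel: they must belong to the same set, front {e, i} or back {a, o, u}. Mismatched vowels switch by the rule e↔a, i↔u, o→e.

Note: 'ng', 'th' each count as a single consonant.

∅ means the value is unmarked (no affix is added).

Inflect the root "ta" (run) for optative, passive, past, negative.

tathobaza

Attach polarity negative -tho → tatho.
Attach tense past -ba (after vowel 'o') → tathoba.
voice = passive: zero marking, form stays tathoba.
Attach mood optative -za → tathobaza.
Vowel harmony: no change.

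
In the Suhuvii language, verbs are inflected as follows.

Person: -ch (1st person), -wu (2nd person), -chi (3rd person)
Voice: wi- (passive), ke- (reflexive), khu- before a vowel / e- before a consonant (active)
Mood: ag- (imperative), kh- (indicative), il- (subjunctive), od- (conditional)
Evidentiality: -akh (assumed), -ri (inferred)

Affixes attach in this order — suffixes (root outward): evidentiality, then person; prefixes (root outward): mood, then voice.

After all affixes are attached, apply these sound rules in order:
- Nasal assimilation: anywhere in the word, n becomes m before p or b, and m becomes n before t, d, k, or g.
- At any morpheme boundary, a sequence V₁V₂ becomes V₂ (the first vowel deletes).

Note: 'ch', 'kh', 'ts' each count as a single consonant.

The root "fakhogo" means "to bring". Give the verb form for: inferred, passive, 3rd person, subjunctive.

wilfakhogorichi

Attach mood subjunctive il- → ilfakhogo.
Attach evidentiality inferred -ri → ilfakhogori.
Attach voice passive wi- → wiilfakhogori.
Attach person 3rd person -chi → wiilfakhogorichi.
Nasal assimilation: no change.
Apply vowel deletion: wiilfakhogorichi → wilfakhogorichi.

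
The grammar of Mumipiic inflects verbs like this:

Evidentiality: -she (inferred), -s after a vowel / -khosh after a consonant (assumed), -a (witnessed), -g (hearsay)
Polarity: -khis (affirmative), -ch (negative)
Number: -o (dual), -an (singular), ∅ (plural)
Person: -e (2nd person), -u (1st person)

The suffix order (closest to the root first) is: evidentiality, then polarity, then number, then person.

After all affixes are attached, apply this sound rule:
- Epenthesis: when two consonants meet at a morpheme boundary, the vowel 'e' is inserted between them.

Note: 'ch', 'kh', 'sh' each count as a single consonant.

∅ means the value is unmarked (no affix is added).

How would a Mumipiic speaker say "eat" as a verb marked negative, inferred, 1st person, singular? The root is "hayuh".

hayuheshechanu

Attach evidentiality inferred -she → hayuhshe.
Attach polarity negative -ch → hayuhshech.
Attach number singular -an → hayuhshechan.
Attach person 1st person -u → hayuhshechanu.
Apply epenthesis: hayuhshechanu → hayuheshechanu.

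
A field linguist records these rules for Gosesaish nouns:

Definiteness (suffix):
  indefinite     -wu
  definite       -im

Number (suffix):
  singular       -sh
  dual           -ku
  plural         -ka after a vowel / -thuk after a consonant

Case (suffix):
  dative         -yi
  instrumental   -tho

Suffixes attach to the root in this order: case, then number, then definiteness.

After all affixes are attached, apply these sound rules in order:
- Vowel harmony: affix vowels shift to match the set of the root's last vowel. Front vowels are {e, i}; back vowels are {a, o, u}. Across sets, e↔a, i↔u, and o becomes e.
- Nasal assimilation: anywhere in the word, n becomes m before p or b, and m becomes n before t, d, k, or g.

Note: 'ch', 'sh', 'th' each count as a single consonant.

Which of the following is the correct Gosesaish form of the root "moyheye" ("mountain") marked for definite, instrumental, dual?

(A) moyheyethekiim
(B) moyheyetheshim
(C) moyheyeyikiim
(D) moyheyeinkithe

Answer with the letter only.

Attach case instrumental -tho → moyheyetho.
Attach number dual -ku → moyheyethoku.
Attach definiteness definite -im → moyheyethokuim.
Apply vowel harmony: moyheyethokuim → moyheyethekiim.
Nasal assimilation: no change.
So the correct form is moyheyethekiim, option (A).
(D) moyheyeinkithe is wrong: it has the affixes in the wrong order.
(C) moyheyeyikiim is wrong: it uses dative instead of instrumental for case.
(B) moyheyetheshim is wrong: it uses singular instead of dual for number.

A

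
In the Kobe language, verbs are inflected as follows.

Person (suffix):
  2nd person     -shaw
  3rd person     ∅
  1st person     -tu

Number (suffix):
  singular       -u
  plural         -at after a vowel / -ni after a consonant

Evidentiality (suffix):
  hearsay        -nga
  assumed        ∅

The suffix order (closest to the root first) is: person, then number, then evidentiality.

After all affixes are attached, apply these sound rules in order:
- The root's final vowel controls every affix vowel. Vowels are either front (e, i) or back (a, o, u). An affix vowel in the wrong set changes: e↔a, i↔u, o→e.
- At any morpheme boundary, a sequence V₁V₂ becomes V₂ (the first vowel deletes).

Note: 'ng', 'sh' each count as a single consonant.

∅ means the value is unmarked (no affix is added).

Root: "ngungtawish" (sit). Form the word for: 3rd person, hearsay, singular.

ngungtawishinge

person = 3rd person: zero marking, form stays ngungtawish.
Attach number singular -u → ngungtawishu.
Attach evidentiality hearsay -nga → ngungtawishunga.
Apply vowel harmony: ngungtawishunga → ngungtawishinge.
Vowel deletion: no change.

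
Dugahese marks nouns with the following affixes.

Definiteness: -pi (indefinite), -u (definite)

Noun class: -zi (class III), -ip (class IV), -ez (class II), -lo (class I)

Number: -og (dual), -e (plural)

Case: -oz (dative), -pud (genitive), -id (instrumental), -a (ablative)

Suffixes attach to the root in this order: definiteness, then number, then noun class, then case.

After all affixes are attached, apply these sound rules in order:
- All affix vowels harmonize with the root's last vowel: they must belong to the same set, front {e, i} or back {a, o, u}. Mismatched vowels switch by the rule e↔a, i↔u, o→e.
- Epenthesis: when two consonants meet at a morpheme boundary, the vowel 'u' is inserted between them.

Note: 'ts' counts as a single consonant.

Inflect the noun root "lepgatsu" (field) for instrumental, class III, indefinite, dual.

lepgatsupuoguzuud

Attach definiteness indefinite -pi → lepgatsupi.
Attach number dual -og → lepgatsupiog.
Attach noun class class III -zi → lepgatsupiogzi.
Attach case instrumental -id → lepgatsupiogziid.
Apply vowel harmony: lepgatsupiogziid → lepgatsupuogzuud.
Apply epenthesis: lepgatsupuogzuud → lepgatsupuoguzuud.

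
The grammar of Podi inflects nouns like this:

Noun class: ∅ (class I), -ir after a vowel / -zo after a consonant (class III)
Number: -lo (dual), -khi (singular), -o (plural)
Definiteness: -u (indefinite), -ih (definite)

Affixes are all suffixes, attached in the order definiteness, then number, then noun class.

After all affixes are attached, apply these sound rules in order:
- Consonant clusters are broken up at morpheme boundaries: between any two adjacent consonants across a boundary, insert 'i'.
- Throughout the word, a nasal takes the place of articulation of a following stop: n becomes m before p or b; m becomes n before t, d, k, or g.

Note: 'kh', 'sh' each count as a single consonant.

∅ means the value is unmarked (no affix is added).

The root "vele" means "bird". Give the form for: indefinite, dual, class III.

Attach definiteness indefinite -u → veleu.
Attach number dual -lo → veleulo.
Attach noun class class III -ir (after vowel 'o') → veleuloir.
Epenthesis: no change.
Nasal assimilation: no change.

veleuloir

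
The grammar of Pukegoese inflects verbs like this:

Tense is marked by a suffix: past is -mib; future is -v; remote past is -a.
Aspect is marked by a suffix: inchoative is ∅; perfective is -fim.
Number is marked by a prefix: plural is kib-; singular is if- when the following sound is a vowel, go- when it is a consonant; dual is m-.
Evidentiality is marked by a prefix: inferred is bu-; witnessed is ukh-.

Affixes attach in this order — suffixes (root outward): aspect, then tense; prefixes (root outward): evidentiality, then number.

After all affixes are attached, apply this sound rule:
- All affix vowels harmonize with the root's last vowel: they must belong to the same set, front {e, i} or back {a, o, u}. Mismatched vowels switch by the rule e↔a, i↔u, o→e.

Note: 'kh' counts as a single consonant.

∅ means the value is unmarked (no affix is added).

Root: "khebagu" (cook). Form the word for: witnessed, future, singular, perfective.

Attach evidentiality witnessed ukh- → ukhkhebagu.
Attach aspect perfective -fim → ukhkhebagufim.
Attach number singular if- (before vowel 'u') → ifukhkhebagufim.
Attach tense future -v → ifukhkhebagufimv.
Apply vowel harmony: ifukhkhebagufimv → ufukhkhebagufumv.

ufukhkhebagufumv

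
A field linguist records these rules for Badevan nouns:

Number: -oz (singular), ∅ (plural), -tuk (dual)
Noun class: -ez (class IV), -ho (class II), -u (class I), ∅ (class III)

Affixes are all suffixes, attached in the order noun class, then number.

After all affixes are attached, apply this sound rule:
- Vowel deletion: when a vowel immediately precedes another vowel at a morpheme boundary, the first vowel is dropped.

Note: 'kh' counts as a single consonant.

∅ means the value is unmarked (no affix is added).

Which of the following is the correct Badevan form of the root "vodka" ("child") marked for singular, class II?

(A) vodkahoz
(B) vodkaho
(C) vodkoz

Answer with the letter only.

A

Attach noun class class II -ho → vodkaho.
Attach number singular -oz → vodkahooz.
Apply vowel deletion: vodkahooz → vodkahoz.
So the correct form is vodkahoz, option (A).
(B) vodkaho is wrong: it uses plural instead of singular for number.
(C) vodkoz is wrong: it uses class I instead of class II for noun class.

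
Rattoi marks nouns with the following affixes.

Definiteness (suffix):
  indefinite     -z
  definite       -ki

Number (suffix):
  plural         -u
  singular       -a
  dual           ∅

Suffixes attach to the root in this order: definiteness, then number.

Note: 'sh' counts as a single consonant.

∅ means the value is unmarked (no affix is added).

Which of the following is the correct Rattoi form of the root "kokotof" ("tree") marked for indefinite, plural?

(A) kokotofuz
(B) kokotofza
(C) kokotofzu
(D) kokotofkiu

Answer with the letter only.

Attach definiteness indefinite -z → kokotofz.
Attach number plural -u → kokotofzu.
So the correct form is kokotofzu, option (C).
(D) kokotofkiu is wrong: it uses definite instead of indefinite for definiteness.
(B) kokotofza is wrong: it uses singular instead of plural for number.
(A) kokotofuz is wrong: it has the affixes in the wrong order.

C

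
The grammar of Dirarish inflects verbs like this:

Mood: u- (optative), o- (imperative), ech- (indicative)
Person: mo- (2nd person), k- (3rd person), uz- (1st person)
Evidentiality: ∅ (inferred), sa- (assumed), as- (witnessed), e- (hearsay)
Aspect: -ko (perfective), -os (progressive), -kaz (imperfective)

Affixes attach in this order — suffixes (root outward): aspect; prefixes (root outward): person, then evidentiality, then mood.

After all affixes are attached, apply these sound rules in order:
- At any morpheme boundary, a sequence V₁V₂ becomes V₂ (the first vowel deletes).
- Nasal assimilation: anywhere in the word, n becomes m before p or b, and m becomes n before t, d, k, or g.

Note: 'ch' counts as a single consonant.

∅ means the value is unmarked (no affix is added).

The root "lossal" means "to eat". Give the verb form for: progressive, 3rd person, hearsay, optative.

eklossalos

Attach person 3rd person k- → klossal.
Attach evidentiality hearsay e- → eklossal.
Attach mood optative u- → ueklossal.
Attach aspect progressive -os → ueklossalos.
Apply vowel deletion: ueklossalos → eklossalos.
Nasal assimilation: no change.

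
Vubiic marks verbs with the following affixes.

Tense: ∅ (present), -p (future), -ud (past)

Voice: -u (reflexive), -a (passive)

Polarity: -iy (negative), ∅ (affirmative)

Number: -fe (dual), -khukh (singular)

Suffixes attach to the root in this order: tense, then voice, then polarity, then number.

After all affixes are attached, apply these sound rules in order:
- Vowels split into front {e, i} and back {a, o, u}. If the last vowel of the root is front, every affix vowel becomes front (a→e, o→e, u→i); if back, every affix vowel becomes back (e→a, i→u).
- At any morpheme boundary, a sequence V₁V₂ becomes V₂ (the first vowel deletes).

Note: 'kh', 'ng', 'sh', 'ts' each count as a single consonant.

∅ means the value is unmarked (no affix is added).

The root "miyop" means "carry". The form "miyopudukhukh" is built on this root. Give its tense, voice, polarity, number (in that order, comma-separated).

Segment: miyop-ud-u-khukh.
tense: -ud → past.
voice: -u → reflexive.
polarity: ∅ → affirmative.
number: -khukh → singular.

past, reflexive, affirmative, singular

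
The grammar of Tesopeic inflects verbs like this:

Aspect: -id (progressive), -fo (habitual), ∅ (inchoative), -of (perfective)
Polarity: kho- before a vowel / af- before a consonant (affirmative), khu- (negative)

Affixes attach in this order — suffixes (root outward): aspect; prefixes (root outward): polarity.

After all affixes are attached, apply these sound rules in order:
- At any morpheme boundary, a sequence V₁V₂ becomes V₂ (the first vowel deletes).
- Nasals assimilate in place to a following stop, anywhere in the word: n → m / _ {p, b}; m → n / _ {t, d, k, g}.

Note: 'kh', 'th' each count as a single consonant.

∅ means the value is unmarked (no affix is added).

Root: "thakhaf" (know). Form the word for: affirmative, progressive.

afthakhafid

Attach aspect progressive -id → thakhafid.
Attach polarity affirmative af- (before consonant 'th') → afthakhafid.
Vowel deletion: no change.
Nasal assimilation: no change.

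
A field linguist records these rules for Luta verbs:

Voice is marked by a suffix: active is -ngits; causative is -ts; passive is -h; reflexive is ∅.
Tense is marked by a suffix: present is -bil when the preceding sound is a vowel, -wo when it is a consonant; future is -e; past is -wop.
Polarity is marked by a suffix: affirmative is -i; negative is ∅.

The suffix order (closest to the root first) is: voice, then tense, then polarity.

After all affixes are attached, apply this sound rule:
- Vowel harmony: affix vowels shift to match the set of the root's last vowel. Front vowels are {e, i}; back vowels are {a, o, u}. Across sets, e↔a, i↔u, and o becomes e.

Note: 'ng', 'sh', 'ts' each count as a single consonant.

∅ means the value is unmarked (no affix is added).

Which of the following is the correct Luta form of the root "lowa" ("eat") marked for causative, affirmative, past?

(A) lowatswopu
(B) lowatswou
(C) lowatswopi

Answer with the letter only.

Attach voice causative -ts → lowats.
Attach tense past -wop → lowatswop.
Attach polarity affirmative -i → lowatswopi.
Apply vowel harmony: lowatswopi → lowatswopu.
So the correct form is lowatswopu, option (A).
(C) lowatswopi is wrong: it fails to apply the sound rule(s).
(B) lowatswou is wrong: it uses present instead of past for tense.

A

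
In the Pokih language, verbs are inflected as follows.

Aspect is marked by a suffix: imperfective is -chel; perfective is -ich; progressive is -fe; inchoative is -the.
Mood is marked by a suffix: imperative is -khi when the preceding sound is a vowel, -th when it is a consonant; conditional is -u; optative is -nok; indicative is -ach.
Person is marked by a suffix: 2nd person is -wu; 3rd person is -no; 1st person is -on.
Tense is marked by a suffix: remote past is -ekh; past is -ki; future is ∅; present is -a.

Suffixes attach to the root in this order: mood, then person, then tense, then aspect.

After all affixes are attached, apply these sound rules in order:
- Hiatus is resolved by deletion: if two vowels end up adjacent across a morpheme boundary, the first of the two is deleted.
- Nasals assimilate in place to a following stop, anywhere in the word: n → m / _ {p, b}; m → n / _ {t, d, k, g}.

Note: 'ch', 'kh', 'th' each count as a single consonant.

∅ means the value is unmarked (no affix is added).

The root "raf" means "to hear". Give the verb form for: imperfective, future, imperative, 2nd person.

Attach mood imperative -th (after consonant 'f') → rafth.
Attach person 2nd person -wu → rafthwu.
tense = future: zero marking, form stays rafthwu.
Attach aspect imperfective -chel → rafthwuchel.
Vowel deletion: no change.
Nasal assimilation: no change.

rafthwuchel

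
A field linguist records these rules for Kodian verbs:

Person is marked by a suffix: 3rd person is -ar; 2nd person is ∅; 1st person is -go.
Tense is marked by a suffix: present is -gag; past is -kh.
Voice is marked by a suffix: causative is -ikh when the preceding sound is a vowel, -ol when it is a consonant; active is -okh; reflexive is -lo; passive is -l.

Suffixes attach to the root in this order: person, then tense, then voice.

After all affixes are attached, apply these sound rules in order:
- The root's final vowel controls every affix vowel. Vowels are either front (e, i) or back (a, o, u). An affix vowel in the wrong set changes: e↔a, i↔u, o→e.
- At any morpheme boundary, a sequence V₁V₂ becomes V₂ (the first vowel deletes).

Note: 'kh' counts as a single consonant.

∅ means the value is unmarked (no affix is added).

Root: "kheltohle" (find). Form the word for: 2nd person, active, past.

person = 2nd person: zero marking, form stays kheltohle.
Attach tense past -kh → kheltohlekh.
Attach voice active -okh → kheltohlekhokh.
Apply vowel harmony: kheltohlekhokh → kheltohlekhekh.
Vowel deletion: no change.

kheltohlekhekh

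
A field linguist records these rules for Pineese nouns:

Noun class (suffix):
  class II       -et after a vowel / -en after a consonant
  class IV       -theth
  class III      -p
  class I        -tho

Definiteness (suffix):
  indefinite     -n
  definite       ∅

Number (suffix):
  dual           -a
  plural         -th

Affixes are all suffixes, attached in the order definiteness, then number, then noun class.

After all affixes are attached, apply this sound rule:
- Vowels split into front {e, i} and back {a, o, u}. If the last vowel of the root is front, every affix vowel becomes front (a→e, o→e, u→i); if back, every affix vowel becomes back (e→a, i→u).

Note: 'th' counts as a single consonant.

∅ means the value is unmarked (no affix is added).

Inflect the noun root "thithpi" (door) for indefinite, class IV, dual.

thithpinetheth

Attach definiteness indefinite -n → thithpin.
Attach number dual -a → thithpina.
Attach noun class class IV -theth → thithpinatheth.
Apply vowel harmony: thithpinatheth → thithpinetheth.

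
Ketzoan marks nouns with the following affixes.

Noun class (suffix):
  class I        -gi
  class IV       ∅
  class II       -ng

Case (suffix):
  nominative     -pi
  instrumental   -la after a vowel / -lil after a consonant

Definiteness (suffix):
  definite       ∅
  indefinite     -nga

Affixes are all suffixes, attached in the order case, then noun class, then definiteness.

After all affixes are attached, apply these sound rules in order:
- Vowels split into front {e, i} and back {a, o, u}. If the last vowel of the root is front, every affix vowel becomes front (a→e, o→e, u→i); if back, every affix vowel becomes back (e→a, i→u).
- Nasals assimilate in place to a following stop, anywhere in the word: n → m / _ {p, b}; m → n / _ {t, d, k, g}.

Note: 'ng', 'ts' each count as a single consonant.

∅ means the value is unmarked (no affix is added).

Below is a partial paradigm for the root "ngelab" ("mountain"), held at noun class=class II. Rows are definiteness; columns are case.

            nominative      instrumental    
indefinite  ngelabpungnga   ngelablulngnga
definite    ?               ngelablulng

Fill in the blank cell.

ngelabpung

Attach case nominative -pi → ngelabpi.
Attach noun class class II -ng → ngelabping.
definiteness = definite: zero marking, form stays ngelabping.
Apply vowel harmony: ngelabping → ngelabpung.
Nasal assimilation: no change.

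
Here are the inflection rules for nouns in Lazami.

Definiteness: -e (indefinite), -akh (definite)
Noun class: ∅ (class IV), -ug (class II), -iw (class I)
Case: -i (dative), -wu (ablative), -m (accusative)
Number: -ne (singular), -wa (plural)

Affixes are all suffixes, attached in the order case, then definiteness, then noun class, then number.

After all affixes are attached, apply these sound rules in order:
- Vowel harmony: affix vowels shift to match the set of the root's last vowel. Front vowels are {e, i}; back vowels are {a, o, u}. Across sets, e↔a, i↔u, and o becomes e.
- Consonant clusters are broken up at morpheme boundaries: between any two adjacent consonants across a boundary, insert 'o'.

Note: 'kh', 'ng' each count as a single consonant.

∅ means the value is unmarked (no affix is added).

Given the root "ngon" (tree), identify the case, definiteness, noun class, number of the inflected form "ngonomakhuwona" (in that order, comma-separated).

accusative, definite, class I, singular

Segment: ngon-m-akh-iw-ne.
case: -m → accusative.
definiteness: -akh → definite.
noun class: -iw → class I.
number: -ne → singular.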